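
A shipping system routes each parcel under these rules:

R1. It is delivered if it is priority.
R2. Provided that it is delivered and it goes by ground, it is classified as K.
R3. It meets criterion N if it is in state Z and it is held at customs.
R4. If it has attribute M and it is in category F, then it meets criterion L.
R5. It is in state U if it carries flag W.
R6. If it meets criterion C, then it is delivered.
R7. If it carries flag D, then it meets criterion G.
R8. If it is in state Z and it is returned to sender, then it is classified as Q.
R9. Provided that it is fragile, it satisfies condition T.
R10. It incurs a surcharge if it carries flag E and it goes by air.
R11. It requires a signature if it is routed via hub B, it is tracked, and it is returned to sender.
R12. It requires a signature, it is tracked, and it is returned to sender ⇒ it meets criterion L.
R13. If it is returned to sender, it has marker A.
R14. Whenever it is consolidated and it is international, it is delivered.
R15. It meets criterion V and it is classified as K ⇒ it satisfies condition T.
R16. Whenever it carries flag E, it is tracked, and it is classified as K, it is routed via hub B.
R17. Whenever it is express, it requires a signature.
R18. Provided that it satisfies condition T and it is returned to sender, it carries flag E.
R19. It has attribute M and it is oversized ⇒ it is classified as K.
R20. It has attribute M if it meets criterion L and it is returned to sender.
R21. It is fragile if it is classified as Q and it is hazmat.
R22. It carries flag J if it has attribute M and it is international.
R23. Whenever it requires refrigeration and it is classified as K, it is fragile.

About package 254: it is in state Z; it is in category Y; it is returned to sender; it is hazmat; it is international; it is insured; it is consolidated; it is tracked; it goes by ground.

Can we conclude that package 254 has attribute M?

By R8 (it is in state Z, it is returned to sender): it is classified as Q.
By R14 (it is consolidated, it is international): it is delivered.
By R21 (it is classified as Q, it is hazmat): it is fragile.
By R2 (it is delivered, it goes by ground): it is classified as K.
By R9 (it is fragile): it satisfies condition T.
By R18 (it satisfies condition T, it is returned to sender): it carries flag E.
By R16 (it carries flag E, it is tracked, it is classified as K): it is routed via hub B.
By R11 (it is routed via hub B, it is tracked, it is returned to sender): it requires a signature.
By R12 (it requires a signature, it is tracked, it is returned to sender): it meets criterion L.
By R20 (it meets criterion L, it is returned to sender): it has attribute M.

Yes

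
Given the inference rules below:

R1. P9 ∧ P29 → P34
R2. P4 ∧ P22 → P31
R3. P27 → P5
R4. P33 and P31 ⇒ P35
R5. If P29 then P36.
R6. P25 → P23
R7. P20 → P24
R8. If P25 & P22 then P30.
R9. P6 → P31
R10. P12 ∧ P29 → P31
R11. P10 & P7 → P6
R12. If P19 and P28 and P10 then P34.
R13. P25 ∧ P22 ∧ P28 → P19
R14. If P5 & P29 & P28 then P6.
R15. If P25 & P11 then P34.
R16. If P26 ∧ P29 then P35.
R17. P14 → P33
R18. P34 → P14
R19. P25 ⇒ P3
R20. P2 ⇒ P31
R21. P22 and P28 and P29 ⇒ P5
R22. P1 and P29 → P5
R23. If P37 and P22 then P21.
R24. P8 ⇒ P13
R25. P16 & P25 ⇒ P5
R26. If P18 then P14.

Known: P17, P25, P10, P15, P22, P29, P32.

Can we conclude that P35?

Forward chaining from the given facts derives: P36, P23, P30, P3.
Rules concluding P35: R4 needs P33; R16 needs P26 — none of these are established.

No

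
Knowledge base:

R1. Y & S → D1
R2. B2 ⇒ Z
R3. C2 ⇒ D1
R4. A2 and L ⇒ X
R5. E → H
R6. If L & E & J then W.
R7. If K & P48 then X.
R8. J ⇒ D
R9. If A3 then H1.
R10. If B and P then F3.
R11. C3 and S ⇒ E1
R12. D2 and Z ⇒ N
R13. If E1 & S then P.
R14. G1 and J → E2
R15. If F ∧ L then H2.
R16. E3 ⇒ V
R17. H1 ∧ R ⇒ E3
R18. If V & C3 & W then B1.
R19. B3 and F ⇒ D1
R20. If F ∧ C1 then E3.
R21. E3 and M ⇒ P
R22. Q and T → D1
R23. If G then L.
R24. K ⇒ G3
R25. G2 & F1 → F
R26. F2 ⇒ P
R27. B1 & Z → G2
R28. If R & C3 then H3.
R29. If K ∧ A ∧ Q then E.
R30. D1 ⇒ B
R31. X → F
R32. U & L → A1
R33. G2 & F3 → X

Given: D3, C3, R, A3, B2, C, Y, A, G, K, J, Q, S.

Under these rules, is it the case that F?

Yes

D1  (by R1: Y, S)
Z  (by R2: B2)
H1  (by R9: A3)
E1  (by R11: C3, S)
P  (by R13: E1, S)
E3  (by R17: H1, R)
L  (by R23: G)
E  (by R29: K, A, Q)
B  (by R30: D1)
W  (by R6: L, E, J)
F3  (by R10: B, P)
V  (by R16: E3)
B1  (by R18: V, C3, W)
G2  (by R27: B1, Z)
X  (by R33: G2, F3)
F  (by R31: X)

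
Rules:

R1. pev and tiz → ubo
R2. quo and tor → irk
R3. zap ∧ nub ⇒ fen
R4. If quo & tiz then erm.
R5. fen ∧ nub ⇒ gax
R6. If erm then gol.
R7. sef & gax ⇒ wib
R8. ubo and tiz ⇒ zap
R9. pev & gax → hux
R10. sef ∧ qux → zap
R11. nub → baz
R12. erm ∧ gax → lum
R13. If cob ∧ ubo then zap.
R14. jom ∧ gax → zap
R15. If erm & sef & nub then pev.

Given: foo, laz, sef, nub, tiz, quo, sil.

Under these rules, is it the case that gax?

Yes

erm  (by R4: quo, tiz)
pev  (by R15: erm, sef, nub)
ubo  (by R1: pev, tiz)
zap  (by R8: ubo, tiz)
fen  (by R3: zap, nub)
gax  (by R5: fen, nub)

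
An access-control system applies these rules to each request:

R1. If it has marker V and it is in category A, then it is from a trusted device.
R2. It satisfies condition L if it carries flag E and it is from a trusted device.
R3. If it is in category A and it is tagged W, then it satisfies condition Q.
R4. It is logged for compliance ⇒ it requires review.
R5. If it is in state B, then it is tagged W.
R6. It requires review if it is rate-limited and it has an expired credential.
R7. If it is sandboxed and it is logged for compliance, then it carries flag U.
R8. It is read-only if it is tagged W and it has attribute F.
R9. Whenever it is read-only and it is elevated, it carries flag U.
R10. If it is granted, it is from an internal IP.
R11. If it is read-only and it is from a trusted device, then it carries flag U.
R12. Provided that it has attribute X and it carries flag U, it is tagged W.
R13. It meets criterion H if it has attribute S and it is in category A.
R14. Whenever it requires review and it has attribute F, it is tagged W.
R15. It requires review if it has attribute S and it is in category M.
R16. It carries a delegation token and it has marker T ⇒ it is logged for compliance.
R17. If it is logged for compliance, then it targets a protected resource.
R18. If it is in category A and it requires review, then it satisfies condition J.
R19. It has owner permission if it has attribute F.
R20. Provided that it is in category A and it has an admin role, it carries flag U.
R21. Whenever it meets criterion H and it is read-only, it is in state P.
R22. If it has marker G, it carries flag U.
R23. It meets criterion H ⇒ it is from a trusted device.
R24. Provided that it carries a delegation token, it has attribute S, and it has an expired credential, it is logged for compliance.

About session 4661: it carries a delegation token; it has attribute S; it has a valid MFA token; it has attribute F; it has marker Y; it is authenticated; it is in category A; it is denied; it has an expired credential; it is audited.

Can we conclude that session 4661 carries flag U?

By R13 (it has attribute S, it is in category A): it meets criterion H.
By R23 (it meets criterion H): it is from a trusted device.
By R24 (it carries a delegation token, it has attribute S, it has an expired credential): it is logged for compliance.
By R4 (it is logged for compliance): it requires review.
By R14 (it requires review, it has attribute F): it is tagged W.
By R8 (it is tagged W, it has attribute F): it is read-only.
By R11 (it is read-only, it is from a trusted device): it carries flag U.

Yes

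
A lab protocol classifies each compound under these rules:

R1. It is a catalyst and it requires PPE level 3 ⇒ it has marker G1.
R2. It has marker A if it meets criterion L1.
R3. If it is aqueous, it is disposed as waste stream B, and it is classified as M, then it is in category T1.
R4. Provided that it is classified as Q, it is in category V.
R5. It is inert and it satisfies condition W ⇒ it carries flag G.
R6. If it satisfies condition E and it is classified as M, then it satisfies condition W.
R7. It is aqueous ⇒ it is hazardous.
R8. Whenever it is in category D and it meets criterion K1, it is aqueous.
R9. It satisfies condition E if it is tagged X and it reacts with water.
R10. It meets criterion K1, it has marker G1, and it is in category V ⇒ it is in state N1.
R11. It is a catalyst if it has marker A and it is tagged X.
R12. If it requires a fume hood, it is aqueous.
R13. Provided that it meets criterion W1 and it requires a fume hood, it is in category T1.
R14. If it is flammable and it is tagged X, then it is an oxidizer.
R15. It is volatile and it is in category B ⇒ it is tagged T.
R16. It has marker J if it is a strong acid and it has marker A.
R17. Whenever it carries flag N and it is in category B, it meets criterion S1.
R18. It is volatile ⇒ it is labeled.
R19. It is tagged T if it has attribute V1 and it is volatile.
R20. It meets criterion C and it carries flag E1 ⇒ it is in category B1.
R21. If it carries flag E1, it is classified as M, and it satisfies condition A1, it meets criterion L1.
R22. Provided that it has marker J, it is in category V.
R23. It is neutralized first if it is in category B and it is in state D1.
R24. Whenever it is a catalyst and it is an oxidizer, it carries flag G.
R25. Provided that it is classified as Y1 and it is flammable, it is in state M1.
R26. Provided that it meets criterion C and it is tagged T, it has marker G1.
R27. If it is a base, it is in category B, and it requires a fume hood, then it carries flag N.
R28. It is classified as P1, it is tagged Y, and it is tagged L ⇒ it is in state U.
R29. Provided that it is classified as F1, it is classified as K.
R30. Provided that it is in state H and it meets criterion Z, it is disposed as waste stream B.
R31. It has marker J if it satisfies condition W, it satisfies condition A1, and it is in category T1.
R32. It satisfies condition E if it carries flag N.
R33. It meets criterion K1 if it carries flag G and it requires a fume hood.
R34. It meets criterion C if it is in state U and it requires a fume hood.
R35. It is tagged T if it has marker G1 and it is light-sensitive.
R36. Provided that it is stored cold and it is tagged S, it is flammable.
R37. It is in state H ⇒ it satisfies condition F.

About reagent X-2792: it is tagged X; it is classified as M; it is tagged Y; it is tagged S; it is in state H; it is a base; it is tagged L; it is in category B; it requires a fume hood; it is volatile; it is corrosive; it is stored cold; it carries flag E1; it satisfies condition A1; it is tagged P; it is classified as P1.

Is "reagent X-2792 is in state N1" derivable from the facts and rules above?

No

Forward chaining from the given facts derives: is aqueous, is tagged T, is labeled, meets criterion L1, carries flag N, is in state U, satisfies condition E, meets criterion C, is flammable, satisfies condition F, has marker A, satisfies condition W, is hazardous, is a catalyst, is an oxidizer, meets criterion S1, is in category B1, carries flag G, has marker G1, meets criterion K1.
The only rule concluding "it is in state N1" is R10, which needs "it is in category V"; that is never established.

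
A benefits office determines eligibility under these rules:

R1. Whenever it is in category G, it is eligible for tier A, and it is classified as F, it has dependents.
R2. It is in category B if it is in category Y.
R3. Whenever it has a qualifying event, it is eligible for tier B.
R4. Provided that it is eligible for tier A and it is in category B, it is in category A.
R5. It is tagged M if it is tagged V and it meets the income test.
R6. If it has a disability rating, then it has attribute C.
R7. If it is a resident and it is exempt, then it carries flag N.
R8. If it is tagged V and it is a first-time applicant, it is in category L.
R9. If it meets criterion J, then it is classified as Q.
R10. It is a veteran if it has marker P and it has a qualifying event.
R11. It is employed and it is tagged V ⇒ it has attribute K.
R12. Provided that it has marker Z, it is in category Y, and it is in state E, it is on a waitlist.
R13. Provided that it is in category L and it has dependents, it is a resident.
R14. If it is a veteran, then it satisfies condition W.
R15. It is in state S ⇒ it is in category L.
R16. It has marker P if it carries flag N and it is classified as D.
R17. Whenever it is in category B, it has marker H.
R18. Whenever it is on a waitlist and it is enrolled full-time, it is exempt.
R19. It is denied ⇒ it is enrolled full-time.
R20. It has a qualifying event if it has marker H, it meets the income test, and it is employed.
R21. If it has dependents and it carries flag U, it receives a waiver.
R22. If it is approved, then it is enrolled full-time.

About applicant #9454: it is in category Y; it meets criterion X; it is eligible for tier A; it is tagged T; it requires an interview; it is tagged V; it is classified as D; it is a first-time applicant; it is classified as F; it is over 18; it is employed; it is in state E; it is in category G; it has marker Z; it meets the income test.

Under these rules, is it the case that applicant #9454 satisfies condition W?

Forward chaining from the given facts derives: has dependents, is in category B, is in category A, is tagged M, is in category L, has attribute K, is on a waitlist, is a resident, has marker H, has a qualifying event, is eligible for tier B.
The only rule concluding "it satisfies condition W" is R14, which needs "it is a veteran"; that is never established.

No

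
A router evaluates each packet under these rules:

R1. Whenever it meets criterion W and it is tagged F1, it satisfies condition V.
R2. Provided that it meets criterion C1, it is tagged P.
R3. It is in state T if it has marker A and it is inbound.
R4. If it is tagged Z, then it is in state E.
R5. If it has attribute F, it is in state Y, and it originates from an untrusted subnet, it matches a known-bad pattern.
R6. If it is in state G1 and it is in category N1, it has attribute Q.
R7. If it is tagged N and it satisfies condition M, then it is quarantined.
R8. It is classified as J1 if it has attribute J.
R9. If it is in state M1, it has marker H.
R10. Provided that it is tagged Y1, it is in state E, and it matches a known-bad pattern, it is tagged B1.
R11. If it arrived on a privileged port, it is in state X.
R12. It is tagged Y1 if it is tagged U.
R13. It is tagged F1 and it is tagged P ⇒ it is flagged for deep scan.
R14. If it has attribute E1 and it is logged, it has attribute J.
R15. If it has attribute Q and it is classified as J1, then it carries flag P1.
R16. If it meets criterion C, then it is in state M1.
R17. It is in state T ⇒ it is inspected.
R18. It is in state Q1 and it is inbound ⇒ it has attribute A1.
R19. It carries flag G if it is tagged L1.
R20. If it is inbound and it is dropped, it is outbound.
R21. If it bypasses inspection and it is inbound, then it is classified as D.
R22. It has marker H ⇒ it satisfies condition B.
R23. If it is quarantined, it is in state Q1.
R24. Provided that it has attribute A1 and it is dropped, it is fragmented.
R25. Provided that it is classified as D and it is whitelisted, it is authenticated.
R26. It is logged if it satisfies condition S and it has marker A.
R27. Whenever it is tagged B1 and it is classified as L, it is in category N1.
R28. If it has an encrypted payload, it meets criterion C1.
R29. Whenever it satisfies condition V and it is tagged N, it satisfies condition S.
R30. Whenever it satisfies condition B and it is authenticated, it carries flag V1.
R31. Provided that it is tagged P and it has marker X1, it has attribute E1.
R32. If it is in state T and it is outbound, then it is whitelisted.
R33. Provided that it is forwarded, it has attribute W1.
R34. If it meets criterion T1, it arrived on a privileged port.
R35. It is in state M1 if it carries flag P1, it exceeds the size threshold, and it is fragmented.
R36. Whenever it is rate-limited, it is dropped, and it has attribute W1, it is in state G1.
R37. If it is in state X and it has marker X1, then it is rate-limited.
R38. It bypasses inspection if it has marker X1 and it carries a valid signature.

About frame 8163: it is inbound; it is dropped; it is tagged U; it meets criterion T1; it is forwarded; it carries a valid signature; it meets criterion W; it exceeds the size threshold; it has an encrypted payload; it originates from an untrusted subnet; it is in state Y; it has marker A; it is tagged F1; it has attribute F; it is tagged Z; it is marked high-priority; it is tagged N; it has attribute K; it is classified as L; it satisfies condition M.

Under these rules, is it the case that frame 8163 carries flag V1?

Forward chaining from the given facts derives: satisfies condition V, is in state T, is in state E, matches a known-bad pattern, is quarantined, is tagged Y1, is inspected, is outbound, is in state Q1, meets criterion C1, satisfies condition S, is whitelisted, has attribute W1, arrived on a privileged port, is tagged P, is tagged B1, is in state X, is flagged for deep scan, has attribute A1, is fragmented, is logged, is in category N1.
The only rule concluding "it carries flag V1" is R30, which needs "it satisfies condition B"; that is never established.

No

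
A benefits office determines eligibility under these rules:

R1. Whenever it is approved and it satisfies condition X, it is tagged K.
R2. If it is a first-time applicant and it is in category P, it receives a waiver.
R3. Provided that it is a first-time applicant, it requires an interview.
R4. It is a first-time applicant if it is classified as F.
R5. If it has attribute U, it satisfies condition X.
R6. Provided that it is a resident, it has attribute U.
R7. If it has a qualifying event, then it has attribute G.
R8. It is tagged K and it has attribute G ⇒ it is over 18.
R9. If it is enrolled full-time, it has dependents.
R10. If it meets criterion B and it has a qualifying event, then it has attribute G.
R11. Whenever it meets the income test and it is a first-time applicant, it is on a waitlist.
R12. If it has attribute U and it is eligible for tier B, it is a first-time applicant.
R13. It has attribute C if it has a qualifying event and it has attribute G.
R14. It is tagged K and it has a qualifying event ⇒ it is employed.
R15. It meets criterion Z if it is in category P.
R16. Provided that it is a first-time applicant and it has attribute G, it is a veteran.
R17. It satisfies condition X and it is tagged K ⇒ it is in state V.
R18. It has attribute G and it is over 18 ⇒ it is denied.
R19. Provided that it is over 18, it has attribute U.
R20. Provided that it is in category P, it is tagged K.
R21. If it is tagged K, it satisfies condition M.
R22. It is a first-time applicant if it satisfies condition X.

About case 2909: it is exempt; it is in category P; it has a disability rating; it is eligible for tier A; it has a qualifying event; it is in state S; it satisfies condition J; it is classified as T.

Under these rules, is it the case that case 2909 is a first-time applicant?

By R7 (it has a qualifying event): it has attribute G.
By R20 (it is in category P): it is tagged K.
By R8 (it is tagged K, it has attribute G): it is over 18.
By R19 (it is over 18): it has attribute U.
By R5 (it has attribute U): it satisfies condition X.
By R22 (it satisfies condition X): it is a first-time applicant.

Yes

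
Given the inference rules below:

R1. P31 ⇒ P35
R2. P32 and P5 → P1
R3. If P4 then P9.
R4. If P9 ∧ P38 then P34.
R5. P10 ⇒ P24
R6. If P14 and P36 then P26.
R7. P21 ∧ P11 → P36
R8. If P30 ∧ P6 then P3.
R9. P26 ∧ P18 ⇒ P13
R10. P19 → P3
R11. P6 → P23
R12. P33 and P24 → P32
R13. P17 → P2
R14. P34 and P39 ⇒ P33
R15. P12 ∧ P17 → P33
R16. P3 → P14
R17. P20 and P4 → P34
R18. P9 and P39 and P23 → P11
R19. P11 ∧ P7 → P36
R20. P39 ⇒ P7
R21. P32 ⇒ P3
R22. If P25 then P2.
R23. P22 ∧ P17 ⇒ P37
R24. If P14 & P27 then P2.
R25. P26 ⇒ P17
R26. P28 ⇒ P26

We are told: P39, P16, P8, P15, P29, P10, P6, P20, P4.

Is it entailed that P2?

P9  (by R3: P4)
P24  (by R5: P10)
P23  (by R11: P6)
P34  (by R17: P20, P4)
P11  (by R18: P9, P39, P23)
P7  (by R20: P39)
P33  (by R14: P34, P39)
P36  (by R19: P11, P7)
P32  (by R12: P33, P24)
P3  (by R21: P32)
P14  (by R16: P3)
P26  (by R6: P14, P36)
P17  (by R25: P26)
P2  (by R13: P17)

Yes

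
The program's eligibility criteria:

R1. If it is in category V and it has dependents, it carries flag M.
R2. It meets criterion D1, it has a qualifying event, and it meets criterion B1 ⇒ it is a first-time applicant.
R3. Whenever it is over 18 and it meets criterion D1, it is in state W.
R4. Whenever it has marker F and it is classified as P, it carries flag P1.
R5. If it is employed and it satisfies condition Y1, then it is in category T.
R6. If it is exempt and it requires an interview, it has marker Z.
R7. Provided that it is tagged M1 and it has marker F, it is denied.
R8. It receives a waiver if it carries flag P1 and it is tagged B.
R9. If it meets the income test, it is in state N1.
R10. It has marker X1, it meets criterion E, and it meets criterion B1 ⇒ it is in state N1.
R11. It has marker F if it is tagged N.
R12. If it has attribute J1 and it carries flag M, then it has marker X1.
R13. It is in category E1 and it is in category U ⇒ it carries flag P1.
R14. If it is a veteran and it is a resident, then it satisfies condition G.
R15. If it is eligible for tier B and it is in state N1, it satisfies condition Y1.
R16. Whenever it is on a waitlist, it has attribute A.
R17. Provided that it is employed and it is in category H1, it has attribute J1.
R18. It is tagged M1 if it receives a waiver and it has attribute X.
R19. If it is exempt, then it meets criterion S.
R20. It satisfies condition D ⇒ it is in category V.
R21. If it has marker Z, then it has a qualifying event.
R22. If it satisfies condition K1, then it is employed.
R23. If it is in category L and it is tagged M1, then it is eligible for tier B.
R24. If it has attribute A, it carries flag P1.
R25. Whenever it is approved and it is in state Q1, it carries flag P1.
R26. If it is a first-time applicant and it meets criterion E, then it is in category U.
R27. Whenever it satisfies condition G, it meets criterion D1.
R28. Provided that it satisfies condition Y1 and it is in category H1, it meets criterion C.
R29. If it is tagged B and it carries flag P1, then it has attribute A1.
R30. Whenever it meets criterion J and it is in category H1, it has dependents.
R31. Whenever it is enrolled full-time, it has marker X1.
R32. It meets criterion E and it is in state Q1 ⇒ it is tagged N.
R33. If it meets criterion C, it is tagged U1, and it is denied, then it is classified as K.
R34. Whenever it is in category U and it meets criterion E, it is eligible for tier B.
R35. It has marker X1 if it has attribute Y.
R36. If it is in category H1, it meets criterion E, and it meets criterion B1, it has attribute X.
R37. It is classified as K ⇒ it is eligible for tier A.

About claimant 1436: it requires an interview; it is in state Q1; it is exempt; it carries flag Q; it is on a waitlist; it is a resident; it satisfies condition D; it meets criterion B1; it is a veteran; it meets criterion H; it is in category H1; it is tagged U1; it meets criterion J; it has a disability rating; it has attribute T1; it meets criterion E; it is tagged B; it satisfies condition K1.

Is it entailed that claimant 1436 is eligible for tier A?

Yes

By R6 (it is exempt, it requires an interview): it has marker Z.
By R14 (it is a veteran, it is a resident): it satisfies condition G.
By R16 (it is on a waitlist): it has attribute A.
By R20 (it satisfies condition D): it is in category V.
By R21 (it has marker Z): it has a qualifying event.
By R22 (it satisfies condition K1): it is employed.
By R24 (it has attribute A): it carries flag P1.
By R27 (it satisfies condition G): it meets criterion D1.
By R30 (it meets criterion J, it is in category H1): it has dependents.
By R32 (it meets criterion E, it is in state Q1): it is tagged N.
By R36 (it is in category H1, it meets criterion E, it meets criterion B1): it has attribute X.
By R1 (it is in category V, it has dependents): it carries flag M.
By R2 (it meets criterion D1, it has a qualifying event, it meets criterion B1): it is a first-time applicant.
By R8 (it carries flag P1, it is tagged B): it receives a waiver.
By R11 (it is tagged N): it has marker F.
By R17 (it is employed, it is in category H1): it has attribute J1.
By R18 (it receives a waiver, it has attribute X): it is tagged M1.
By R26 (it is a first-time applicant, it meets criterion E): it is in category U.
By R34 (it is in category U, it meets criterion E): it is eligible for tier B.
By R7 (it is tagged M1, it has marker F): it is denied.
By R12 (it has attribute J1, it carries flag M): it has marker X1.
By R10 (it has marker X1, it meets criterion E, it meets criterion B1): it is in state N1.
By R15 (it is eligible for tier B, it is in state N1): it satisfies condition Y1.
By R28 (it satisfies condition Y1, it is in category H1): it meets criterion C.
By R33 (it meets criterion C, it is tagged U1, it is denied): it is classified as K.
By R37 (it is classified as K): it is eligible for tier A.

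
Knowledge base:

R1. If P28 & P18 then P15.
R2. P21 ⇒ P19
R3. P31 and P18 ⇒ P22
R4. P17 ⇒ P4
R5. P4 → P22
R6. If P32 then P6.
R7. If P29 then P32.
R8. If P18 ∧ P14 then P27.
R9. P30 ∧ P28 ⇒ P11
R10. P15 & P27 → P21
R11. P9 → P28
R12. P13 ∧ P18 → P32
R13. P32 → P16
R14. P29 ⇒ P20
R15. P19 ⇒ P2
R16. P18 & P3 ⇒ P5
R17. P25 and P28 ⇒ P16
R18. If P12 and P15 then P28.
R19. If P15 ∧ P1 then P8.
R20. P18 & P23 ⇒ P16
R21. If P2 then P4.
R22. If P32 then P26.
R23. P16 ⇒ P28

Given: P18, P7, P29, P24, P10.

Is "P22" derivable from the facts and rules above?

No

Forward chaining from the given facts derives: P32, P16, P20, P26, P28, P15, P6.
Rules concluding P22: R3 needs P31; R5 needs P4 — none of these are established.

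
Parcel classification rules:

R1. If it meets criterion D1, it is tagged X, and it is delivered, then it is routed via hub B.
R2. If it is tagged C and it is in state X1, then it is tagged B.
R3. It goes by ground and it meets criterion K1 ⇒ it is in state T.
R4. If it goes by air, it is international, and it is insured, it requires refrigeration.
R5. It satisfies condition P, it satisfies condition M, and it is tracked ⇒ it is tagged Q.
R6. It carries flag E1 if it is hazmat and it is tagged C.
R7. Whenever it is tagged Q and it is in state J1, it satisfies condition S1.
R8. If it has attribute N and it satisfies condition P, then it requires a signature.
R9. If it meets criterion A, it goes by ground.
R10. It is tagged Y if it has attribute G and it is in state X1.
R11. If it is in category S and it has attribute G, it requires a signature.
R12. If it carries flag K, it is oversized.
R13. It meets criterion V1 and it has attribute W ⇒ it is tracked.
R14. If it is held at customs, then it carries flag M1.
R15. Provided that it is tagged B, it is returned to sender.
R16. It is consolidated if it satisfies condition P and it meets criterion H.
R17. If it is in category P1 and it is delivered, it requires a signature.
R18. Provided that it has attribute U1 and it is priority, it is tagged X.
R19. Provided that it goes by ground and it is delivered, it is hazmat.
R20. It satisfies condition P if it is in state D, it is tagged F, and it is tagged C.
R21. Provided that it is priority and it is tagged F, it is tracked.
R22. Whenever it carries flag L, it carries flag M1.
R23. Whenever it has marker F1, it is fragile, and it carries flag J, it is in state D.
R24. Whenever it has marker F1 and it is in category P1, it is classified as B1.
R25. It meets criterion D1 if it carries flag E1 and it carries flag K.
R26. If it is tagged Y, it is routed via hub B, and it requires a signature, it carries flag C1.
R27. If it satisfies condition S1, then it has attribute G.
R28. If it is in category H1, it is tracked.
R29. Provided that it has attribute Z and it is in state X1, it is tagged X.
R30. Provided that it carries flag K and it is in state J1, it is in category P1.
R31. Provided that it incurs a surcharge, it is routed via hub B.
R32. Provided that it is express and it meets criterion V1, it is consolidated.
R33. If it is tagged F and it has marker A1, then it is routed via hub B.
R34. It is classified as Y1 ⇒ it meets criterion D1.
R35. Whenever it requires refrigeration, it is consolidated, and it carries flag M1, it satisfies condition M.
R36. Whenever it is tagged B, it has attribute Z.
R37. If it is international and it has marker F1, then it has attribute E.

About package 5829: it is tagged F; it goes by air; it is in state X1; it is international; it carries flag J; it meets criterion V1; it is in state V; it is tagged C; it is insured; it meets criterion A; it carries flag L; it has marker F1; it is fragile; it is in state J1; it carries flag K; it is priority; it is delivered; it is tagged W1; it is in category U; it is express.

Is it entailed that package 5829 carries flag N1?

No

Forward chaining from the given facts derives: is tagged B, requires refrigeration, goes by ground, is oversized, is returned to sender, is hazmat, is tracked, carries flag M1, is in state D, is in category P1, is consolidated, satisfies condition M, has attribute Z, has attribute E, carries flag E1, requires a signature, satisfies condition P, is classified as B1, meets criterion D1, is tagged X, is routed via hub B, is tagged Q, satisfies condition S1, has attribute G, is tagged Y, carries flag C1.
No rule has "it carries flag N1" as its conclusion, and it is not among the given facts.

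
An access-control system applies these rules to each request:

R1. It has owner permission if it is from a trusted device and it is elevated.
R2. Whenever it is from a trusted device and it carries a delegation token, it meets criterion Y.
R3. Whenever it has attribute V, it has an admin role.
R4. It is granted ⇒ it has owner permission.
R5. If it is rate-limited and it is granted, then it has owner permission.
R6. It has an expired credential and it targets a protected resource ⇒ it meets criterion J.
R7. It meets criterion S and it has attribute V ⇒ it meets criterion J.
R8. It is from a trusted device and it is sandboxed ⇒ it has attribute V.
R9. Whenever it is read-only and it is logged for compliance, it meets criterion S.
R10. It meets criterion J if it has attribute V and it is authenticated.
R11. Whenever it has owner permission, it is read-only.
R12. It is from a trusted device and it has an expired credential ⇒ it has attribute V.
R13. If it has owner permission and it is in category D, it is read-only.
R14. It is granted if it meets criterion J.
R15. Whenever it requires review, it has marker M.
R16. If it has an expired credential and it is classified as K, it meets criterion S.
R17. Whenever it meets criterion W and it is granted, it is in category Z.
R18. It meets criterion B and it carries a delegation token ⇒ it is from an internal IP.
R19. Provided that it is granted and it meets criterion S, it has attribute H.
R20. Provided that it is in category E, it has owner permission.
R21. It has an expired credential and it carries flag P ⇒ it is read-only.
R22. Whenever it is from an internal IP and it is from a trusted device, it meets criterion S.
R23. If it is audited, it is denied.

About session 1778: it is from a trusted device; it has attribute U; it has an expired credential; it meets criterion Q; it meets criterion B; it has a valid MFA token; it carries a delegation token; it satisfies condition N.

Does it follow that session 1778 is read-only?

By R12 (it is from a trusted device, it has an expired credential): it has attribute V.
By R18 (it meets criterion B, it carries a delegation token): it is from an internal IP.
By R22 (it is from an internal IP, it is from a trusted device): it meets criterion S.
By R7 (it meets criterion S, it has attribute V): it meets criterion J.
By R14 (it meets criterion J): it is granted.
By R4 (it is granted): it has owner permission.
By R11 (it has owner permission): it is read-only.

Yes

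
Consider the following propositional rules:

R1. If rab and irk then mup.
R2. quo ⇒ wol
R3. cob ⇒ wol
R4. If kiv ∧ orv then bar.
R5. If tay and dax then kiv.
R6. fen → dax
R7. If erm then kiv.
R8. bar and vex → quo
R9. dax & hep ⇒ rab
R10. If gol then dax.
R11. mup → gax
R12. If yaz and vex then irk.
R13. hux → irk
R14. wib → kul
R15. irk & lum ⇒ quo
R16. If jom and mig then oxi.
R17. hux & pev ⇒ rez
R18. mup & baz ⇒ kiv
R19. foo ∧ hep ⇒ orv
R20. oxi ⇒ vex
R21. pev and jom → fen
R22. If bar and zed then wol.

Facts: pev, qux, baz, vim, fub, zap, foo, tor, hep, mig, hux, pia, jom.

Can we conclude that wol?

irk  (by R13: hux)
oxi  (by R16: jom, mig)
orv  (by R19: foo, hep)
vex  (by R20: oxi)
fen  (by R21: pev, jom)
dax  (by R6: fen)
rab  (by R9: dax, hep)
mup  (by R1: rab, irk)
kiv  (by R18: mup, baz)
bar  (by R4: kiv, orv)
quo  (by R8: bar, vex)
wol  (by R2: quo)

Yes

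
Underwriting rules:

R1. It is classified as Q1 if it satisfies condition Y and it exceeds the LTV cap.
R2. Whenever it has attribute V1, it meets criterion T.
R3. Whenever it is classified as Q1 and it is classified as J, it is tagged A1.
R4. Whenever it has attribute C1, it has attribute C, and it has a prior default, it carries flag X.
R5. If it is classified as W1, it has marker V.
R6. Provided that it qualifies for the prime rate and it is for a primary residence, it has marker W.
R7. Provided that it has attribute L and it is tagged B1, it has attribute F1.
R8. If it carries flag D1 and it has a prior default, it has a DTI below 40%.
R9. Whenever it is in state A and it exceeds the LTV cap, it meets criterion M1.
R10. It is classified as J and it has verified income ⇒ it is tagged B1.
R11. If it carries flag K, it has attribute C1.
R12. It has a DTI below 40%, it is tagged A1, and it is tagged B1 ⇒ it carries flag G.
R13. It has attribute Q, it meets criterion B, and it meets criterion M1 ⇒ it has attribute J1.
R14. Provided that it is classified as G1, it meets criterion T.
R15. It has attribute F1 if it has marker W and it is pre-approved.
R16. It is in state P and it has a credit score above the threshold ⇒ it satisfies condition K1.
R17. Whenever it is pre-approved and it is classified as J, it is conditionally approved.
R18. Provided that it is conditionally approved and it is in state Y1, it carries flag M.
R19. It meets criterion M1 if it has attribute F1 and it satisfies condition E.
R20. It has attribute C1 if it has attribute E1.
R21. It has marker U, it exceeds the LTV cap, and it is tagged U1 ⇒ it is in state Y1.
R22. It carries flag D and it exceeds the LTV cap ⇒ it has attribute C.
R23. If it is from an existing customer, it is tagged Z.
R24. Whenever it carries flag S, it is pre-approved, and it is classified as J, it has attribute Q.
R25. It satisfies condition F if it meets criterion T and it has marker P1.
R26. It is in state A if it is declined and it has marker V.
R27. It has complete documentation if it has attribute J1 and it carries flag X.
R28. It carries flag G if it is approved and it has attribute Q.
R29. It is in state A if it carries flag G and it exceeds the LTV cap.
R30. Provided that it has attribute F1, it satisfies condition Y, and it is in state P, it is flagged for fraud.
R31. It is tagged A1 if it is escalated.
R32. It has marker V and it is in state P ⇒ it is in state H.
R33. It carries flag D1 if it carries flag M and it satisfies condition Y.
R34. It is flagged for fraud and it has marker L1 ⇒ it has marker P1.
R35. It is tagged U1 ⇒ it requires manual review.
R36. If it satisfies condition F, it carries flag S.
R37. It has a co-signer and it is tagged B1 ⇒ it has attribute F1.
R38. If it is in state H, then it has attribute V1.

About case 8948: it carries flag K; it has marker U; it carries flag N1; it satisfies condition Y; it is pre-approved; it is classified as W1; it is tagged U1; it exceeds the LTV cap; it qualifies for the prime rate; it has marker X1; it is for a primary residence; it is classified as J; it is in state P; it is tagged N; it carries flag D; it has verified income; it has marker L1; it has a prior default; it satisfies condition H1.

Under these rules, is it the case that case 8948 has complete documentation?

Forward chaining from the given facts derives: is classified as Q1, is tagged A1, has marker V, has marker W, is tagged B1, has attribute C1, has attribute F1, is conditionally approved, is in state Y1, has attribute C, is flagged for fraud, is in state H, has marker P1, requires manual review, has attribute V1, meets criterion T, carries flag X, carries flag M, satisfies condition F, carries flag D1, carries flag S, has a DTI below 40%, carries flag G, has attribute Q, is in state A, meets criterion M1.
The only rule concluding "it has complete documentation" is R27, which needs "it has attribute J1"; that is never established.

No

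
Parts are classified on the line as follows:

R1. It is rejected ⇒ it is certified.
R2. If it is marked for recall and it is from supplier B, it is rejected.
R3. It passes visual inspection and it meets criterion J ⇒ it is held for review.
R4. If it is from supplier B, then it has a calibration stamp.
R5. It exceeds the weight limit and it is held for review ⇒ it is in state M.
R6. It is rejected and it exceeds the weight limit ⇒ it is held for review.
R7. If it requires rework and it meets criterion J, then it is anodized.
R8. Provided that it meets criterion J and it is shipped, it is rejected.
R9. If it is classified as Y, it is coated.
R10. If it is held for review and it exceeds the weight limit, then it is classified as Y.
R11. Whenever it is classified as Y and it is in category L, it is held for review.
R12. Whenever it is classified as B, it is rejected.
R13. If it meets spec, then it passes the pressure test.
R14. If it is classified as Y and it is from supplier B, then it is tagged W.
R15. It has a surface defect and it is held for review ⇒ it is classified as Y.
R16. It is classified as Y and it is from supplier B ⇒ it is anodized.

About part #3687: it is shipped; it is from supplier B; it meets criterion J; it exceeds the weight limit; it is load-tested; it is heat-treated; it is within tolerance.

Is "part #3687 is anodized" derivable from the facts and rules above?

By R8 (it meets criterion J, it is shipped): it is rejected.
By R6 (it is rejected, it exceeds the weight limit): it is held for review.
By R10 (it is held for review, it exceeds the weight limit): it is classified as Y.
By R16 (it is classified as Y, it is from supplier B): it is anodized.

Yes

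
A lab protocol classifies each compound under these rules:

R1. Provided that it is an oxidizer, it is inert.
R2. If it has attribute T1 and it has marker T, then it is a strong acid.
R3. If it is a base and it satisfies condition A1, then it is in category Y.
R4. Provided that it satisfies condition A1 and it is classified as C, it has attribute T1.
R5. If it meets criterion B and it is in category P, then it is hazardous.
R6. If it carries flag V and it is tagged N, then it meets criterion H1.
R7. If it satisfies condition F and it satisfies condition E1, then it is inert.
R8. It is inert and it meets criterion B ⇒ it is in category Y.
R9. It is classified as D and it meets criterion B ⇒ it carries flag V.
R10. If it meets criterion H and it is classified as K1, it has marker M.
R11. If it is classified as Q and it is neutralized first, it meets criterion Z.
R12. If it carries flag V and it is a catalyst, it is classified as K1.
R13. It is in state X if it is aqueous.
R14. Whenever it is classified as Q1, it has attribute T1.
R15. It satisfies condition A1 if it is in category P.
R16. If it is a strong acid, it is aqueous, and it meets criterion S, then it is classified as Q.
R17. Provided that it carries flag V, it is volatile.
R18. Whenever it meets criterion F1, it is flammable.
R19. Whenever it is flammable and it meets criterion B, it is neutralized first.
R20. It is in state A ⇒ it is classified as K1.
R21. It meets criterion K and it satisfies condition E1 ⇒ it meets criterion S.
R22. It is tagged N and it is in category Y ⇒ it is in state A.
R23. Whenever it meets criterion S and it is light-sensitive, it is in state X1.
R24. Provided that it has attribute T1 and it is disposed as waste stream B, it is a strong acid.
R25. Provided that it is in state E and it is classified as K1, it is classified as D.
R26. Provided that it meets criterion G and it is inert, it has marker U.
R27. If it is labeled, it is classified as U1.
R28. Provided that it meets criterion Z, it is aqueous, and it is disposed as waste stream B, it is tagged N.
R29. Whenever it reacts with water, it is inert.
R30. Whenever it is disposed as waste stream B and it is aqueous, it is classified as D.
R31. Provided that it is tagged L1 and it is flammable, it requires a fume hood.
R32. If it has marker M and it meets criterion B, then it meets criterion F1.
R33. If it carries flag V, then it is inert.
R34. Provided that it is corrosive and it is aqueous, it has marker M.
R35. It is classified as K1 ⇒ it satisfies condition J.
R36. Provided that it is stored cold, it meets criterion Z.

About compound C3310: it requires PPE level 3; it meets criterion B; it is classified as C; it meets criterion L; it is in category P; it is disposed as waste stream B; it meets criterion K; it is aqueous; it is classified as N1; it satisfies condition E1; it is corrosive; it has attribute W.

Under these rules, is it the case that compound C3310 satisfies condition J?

Yes

By R15 (it is in category P): it satisfies condition A1.
By R21 (it meets criterion K, it satisfies condition E1): it meets criterion S.
By R30 (it is disposed as waste stream B, it is aqueous): it is classified as D.
By R34 (it is corrosive, it is aqueous): it has marker M.
By R4 (it satisfies condition A1, it is classified as C): it has attribute T1.
By R9 (it is classified as D, it meets criterion B): it carries flag V.
By R24 (it has attribute T1, it is disposed as waste stream B): it is a strong acid.
By R32 (it has marker M, it meets criterion B): it meets criterion F1.
By R33 (it carries flag V): it is inert.
By R8 (it is inert, it meets criterion B): it is in category Y.
By R16 (it is a strong acid, it is aqueous, it meets criterion S): it is classified as Q.
By R18 (it meets criterion F1): it is flammable.
By R19 (it is flammable, it meets criterion B): it is neutralized first.
By R11 (it is classified as Q, it is neutralized first): it meets criterion Z.
By R28 (it meets criterion Z, it is aqueous, it is disposed as waste stream B): it is tagged N.
By R22 (it is tagged N, it is in category Y): it is in state A.
By R20 (it is in state A): it is classified as K1.
By R35 (it is classified as K1): it satisfies condition J.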